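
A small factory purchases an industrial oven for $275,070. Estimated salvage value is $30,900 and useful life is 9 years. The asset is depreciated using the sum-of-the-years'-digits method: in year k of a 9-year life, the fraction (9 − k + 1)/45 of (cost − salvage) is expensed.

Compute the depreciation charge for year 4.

$32,556

Depreciable base = $275,070 − $30,900 = $244,170.
Sum of the years' digits = 9+8+7+6+5+4+3+2+1 = 45.
Year 1: $244,170 × 9/45 = $48,834. Book value $226,236.
Year 2: $244,170 × 8/45 = $43,408. Book value $182,828.
Year 3: $244,170 × 7/45 = $37,982. Book value $144,846.
Year 4: $244,170 × 6/45 = $32,556. Book value $112,290.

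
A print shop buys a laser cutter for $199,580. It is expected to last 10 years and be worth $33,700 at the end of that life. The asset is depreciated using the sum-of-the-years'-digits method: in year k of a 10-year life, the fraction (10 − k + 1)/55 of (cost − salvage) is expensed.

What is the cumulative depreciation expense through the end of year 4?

$102,544

Depreciable base = $199,580 − $33,700 = $165,880.
Sum of the years' digits = 10+9+8+7+6+5+4+3+2+1 = 55.
Year 1: $165,880 × 10/55 = $30,160. Book value $169,420.
Year 2: $165,880 × 9/55 = $27,144. Book value $142,276.
Year 3: $165,880 × 8/55 = $24,128. Book value $118,148.
Year 4: $165,880 × 7/55 = $21,112. Book value $97,036.
Accumulated through year 4 = $199,580 − $97,036 = $102,544.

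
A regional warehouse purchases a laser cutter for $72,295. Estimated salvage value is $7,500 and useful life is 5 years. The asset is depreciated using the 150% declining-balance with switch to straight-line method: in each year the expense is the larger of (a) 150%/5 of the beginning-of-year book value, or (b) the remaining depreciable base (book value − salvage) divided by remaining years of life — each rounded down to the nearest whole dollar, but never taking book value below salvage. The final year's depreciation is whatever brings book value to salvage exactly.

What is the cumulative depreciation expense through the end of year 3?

$47,497

Depreciable base = $72,295 − $7,500 = $64,795.
Year 1: DB = ⌊$72,295 × 150%/5⌋ = $21,688; SL = ⌊$64,795/5⌋ = $12,959 → take DB $21,688. Book value $50,607.
Year 2: DB = ⌊$50,607 × 150%/5⌋ = $15,182; SL = ⌊$43,107/4⌋ = $10,776 → take DB $15,182. Book value $35,425.
Year 3: DB = ⌊$35,425 × 150%/5⌋ = $10,627; SL = ⌊$27,925/3⌋ = $9,308 → take DB $10,627. Book value $24,798.
Accumulated through year 3 = $72,295 − $24,798 = $47,497.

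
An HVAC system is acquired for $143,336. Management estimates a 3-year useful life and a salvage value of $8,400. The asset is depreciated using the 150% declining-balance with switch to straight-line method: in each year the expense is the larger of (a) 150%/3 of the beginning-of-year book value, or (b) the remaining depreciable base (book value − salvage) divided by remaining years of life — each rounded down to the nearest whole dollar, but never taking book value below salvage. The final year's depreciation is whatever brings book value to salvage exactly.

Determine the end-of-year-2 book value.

Depreciable base = $143,336 − $8,400 = $134,936.
Year 1: DB = ⌊$143,336 × 150%/3⌋ = $71,668; SL = ⌊$134,936/3⌋ = $44,978 → take DB $71,668. Book value $71,668.
Year 2: DB = ⌊$71,668 × 150%/3⌋ = $35,834; SL = ⌊$63,268/2⌋ = $31,634 → take DB $35,834. Book value $35,834.

$35,834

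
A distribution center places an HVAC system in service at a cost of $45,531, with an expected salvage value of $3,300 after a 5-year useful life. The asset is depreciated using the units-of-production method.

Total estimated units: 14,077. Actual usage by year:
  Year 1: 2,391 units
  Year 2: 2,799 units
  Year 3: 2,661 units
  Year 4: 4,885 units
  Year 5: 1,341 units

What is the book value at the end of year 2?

Depreciable base = $45,531 − $3,300 = $42,231.
Rate = $42,231 / 14,077 units = $3 per unit.
Year 1: 2,391 × $3 = $7,173. Book value $38,358.
Year 2: 2,799 × $3 = $8,397. Book value $29,961.

$29,961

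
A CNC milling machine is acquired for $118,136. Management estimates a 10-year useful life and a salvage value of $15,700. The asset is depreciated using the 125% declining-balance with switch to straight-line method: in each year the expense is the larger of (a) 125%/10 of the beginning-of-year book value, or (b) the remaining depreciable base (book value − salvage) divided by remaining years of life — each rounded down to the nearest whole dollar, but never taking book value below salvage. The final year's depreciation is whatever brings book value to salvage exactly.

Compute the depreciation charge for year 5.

$8,925

Depreciable base = $118,136 − $15,700 = $102,436.
Year 1: DB = ⌊$118,136 × 125%/10⌋ = $14,767; SL = ⌊$102,436/10⌋ = $10,243 → take DB $14,767. Book value $103,369.
Year 2: DB = ⌊$103,369 × 125%/10⌋ = $12,921; SL = ⌊$87,669/9⌋ = $9,741 → take DB $12,921. Book value $90,448.
Year 3: DB = ⌊$90,448 × 125%/10⌋ = $11,306; SL = ⌊$74,748/8⌋ = $9,343 → take DB $11,306. Book value $79,142.
Year 4: DB = ⌊$79,142 × 125%/10⌋ = $9,892; SL = ⌊$63,442/7⌋ = $9,063 → take DB $9,892. Book value $69,250.
Year 5: DB = ⌊$69,250 × 125%/10⌋ = $8,656; SL = ⌊$53,550/6⌋ = $8,925 → take SL $8,925. Book value $60,325.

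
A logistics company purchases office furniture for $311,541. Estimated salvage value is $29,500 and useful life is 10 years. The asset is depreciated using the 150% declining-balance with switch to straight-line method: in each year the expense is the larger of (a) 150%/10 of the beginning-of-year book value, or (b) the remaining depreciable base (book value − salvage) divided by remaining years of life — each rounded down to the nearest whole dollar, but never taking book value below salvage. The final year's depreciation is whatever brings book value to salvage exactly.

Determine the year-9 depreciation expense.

Depreciable base = $311,541 − $29,500 = $282,041.
Year 1: DB = ⌊$311,541 × 150%/10⌋ = $46,731; SL = ⌊$282,041/10⌋ = $28,204 → take DB $46,731. Book value $264,810.
Year 2: DB = ⌊$264,810 × 150%/10⌋ = $39,721; SL = ⌊$235,310/9⌋ = $26,145 → take DB $39,721. Book value $225,089.
Year 3: DB = ⌊$225,089 × 150%/10⌋ = $33,763; SL = ⌊$195,589/8⌋ = $24,448 → take DB $33,763. Book value $191,326.
Year 4: DB = ⌊$191,326 × 150%/10⌋ = $28,698; SL = ⌊$161,826/7⌋ = $23,118 → take DB $28,698. Book value $162,628.
Year 5: DB = ⌊$162,628 × 150%/10⌋ = $24,394; SL = ⌊$133,128/6⌋ = $22,188 → take DB $24,394. Book value $138,234.
Year 6: DB = ⌊$138,234 × 150%/10⌋ = $20,735; SL = ⌊$108,734/5⌋ = $21,746 → take SL $21,746. Book value $116,488.
Year 7: DB = ⌊$116,488 × 150%/10⌋ = $17,473; SL = ⌊$86,988/4⌋ = $21,747 → take SL $21,747. Book value $94,741.
Year 8: DB = ⌊$94,741 × 150%/10⌋ = $14,211; SL = ⌊$65,241/3⌋ = $21,747 → take SL $21,747. Book value $72,994.
Year 9: DB = ⌊$72,994 × 150%/10⌋ = $10,949; SL = ⌊$43,494/2⌋ = $21,747 → take SL $21,747. Book value $51,247.

$21,747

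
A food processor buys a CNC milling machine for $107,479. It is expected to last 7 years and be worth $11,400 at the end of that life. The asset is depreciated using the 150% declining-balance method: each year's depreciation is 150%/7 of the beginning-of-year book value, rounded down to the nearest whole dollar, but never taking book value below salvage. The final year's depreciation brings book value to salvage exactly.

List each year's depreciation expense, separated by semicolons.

$23,031; $18,096; $14,218; $11,171; $8,777; $6,897; $13,889

Depreciable base = $107,479 − $11,400 = $96,079.
Year 1: ⌊$107,479 × 150%/7⌋ = $23,031. Book value $84,448.
Year 2: ⌊$84,448 × 150%/7⌋ = $18,096. Book value $66,352.
Year 3: ⌊$66,352 × 150%/7⌋ = $14,218. Book value $52,134.
Year 4: ⌊$52,134 × 150%/7⌋ = $11,171. Book value $40,963.
Year 5: ⌊$40,963 × 150%/7⌋ = $8,777. Book value $32,186.
Year 6: ⌊$32,186 × 150%/7⌋ = $6,897. Book value $25,289.
Year 7 (final): $25,289 − $11,400 = $13,889. Book value $11,400.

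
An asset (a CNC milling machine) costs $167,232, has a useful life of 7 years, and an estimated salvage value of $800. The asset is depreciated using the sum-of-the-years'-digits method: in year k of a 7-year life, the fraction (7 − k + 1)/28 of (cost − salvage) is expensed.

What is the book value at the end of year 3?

$60,240

Depreciable base = $167,232 − $800 = $166,432.
Sum of the years' digits = 7+6+5+4+3+2+1 = 28.
Year 1: $166,432 × 7/28 = $41,608. Book value $125,624.
Year 2: $166,432 × 6/28 = $35,664. Book value $89,960.
Year 3: $166,432 × 5/28 = $29,720. Book value $60,240.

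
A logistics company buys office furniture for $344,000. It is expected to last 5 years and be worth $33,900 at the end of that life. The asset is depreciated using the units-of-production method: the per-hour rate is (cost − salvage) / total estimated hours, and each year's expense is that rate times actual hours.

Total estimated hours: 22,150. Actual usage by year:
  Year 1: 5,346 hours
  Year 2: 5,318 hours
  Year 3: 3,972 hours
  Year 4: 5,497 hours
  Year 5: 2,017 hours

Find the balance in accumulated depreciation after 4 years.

$281,862

Depreciable base = $344,000 − $33,900 = $310,100.
Rate = $310,100 / 22,150 hours = $14 per hour.
Year 1: 5,346 × $14 = $74,844. Book value $269,156.
Year 2: 5,318 × $14 = $74,452. Book value $194,704.
Year 3: 3,972 × $14 = $55,608. Book value $139,096.
Year 4: 5,497 × $14 = $76,958. Book value $62,138.
Accumulated through year 4 = $344,000 − $62,138 = $281,862.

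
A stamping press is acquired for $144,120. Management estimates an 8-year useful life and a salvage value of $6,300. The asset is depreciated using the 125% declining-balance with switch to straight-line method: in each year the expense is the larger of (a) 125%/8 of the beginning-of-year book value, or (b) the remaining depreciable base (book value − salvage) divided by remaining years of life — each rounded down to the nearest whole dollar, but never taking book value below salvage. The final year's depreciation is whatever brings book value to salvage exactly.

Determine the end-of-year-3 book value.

Depreciable base = $144,120 − $6,300 = $137,820.
Year 1: DB = ⌊$144,120 × 125%/8⌋ = $22,518; SL = ⌊$137,820/8⌋ = $17,227 → take DB $22,518. Book value $121,602.
Year 2: DB = ⌊$121,602 × 125%/8⌋ = $19,000; SL = ⌊$115,302/7⌋ = $16,471 → take DB $19,000. Book value $102,602.
Year 3: DB = ⌊$102,602 × 125%/8⌋ = $16,031; SL = ⌊$96,302/6⌋ = $16,050 → take SL $16,050. Book value $86,552.

$86,552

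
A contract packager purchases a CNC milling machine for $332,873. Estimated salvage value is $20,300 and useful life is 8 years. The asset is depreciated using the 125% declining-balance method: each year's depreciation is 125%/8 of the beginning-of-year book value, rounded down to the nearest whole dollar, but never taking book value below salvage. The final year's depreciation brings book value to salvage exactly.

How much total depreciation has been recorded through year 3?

$132,922

Depreciable base = $332,873 − $20,300 = $312,573.
Year 1: ⌊$332,873 × 125%/8⌋ = $52,011. Book value $280,862.
Year 2: ⌊$280,862 × 125%/8⌋ = $43,884. Book value $236,978.
Year 3: ⌊$236,978 × 125%/8⌋ = $37,027. Book value $199,951.
Accumulated through year 3 = $332,873 − $199,951 = $132,922.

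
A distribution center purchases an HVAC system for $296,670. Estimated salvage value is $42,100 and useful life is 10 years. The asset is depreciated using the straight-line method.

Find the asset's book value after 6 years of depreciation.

$143,928

Depreciable base = $296,670 − $42,100 = $254,570.
Annual expense = $254,570 / 10 = $25,457.
End of year 1: book value $271,213.
End of year 2: book value $245,756.
End of year 3: book value $220,299.
End of year 4: book value $194,842.
End of year 5: book value $169,385.
End of year 6: book value $143,928.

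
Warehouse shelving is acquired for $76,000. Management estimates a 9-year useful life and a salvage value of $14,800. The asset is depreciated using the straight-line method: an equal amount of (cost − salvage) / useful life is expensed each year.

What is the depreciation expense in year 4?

Depreciable base = $76,000 − $14,800 = $61,200.
Annual expense = $61,200 / 9 = $6,800.

$6,800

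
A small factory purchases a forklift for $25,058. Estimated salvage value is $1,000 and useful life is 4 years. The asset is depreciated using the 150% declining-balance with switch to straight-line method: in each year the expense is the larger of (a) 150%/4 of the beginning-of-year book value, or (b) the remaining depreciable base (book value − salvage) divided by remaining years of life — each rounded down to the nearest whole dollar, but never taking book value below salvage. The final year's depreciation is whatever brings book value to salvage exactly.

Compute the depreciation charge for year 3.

$4,394

Depreciable base = $25,058 − $1,000 = $24,058.
Year 1: DB = ⌊$25,058 × 150%/4⌋ = $9,396; SL = ⌊$24,058/4⌋ = $6,014 → take DB $9,396. Book value $15,662.
Year 2: DB = ⌊$15,662 × 150%/4⌋ = $5,873; SL = ⌊$14,662/3⌋ = $4,887 → take DB $5,873. Book value $9,789.
Year 3: DB = ⌊$9,789 × 150%/4⌋ = $3,670; SL = ⌊$8,789/2⌋ = $4,394 → take SL $4,394. Book value $5,395.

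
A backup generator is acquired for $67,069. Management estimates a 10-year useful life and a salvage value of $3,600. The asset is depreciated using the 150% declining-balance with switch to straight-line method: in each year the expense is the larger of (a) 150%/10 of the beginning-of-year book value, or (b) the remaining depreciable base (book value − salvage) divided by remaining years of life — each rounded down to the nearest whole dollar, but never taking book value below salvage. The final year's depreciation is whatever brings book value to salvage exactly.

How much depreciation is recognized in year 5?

Depreciable base = $67,069 − $3,600 = $63,469.
Year 1: DB = ⌊$67,069 × 150%/10⌋ = $10,060; SL = ⌊$63,469/10⌋ = $6,346 → take DB $10,060. Book value $57,009.
Year 2: DB = ⌊$57,009 × 150%/10⌋ = $8,551; SL = ⌊$53,409/9⌋ = $5,934 → take DB $8,551. Book value $48,458.
Year 3: DB = ⌊$48,458 × 150%/10⌋ = $7,268; SL = ⌊$44,858/8⌋ = $5,607 → take DB $7,268. Book value $41,190.
Year 4: DB = ⌊$41,190 × 150%/10⌋ = $6,178; SL = ⌊$37,590/7⌋ = $5,370 → take DB $6,178. Book value $35,012.
Year 5: DB = ⌊$35,012 × 150%/10⌋ = $5,251; SL = ⌊$31,412/6⌋ = $5,235 → take DB $5,251. Book value $29,761.

$5,251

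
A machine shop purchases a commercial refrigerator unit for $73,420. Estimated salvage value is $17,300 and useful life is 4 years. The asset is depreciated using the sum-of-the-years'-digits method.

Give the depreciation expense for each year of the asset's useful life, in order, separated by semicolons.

Depreciable base = $73,420 − $17,300 = $56,120.
Sum of the years' digits = 4+3+2+1 = 10.
Year 1: $56,120 × 4/10 = $22,448. Book value $50,972.
Year 2: $56,120 × 3/10 = $16,836. Book value $34,136.
Year 3: $56,120 × 2/10 = $11,224. Book value $22,912.
Year 4: $56,120 × 1/10 = $5,612. Book value $17,300.

$22,448; $16,836; $11,224; $5,612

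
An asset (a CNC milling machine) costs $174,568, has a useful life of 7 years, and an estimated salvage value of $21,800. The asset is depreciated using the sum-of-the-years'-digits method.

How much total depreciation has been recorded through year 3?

$98,208

Depreciable base = $174,568 − $21,800 = $152,768.
Sum of the years' digits = 7+6+5+4+3+2+1 = 28.
Year 1: $152,768 × 7/28 = $38,192. Book value $136,376.
Year 2: $152,768 × 6/28 = $32,736. Book value $103,640.
Year 3: $152,768 × 5/28 = $27,280. Book value $76,360.
Accumulated through year 3 = $174,568 − $76,360 = $98,208.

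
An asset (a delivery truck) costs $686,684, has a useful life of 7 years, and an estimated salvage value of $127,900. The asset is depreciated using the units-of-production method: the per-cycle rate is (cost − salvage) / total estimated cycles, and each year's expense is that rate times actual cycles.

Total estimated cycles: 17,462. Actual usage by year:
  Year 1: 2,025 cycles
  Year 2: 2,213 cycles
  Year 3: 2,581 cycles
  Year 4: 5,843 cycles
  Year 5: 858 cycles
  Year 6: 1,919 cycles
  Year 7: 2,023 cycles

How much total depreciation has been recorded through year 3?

$218,208

Depreciable base = $686,684 − $127,900 = $558,784.
Rate = $558,784 / 17,462 cycles = $32 per cycle.
Year 1: 2,025 × $32 = $64,800. Book value $621,884.
Year 2: 2,213 × $32 = $70,816. Book value $551,068.
Year 3: 2,581 × $32 = $82,592. Book value $468,476.
Accumulated through year 3 = $686,684 − $468,476 = $218,208.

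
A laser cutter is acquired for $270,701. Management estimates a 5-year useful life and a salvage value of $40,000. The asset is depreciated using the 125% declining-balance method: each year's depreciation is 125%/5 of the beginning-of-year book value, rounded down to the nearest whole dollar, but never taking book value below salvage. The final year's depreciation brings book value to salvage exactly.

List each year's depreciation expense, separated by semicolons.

Depreciable base = $270,701 − $40,000 = $230,701.
Year 1: ⌊$270,701 × 125%/5⌋ = $67,675. Book value $203,026.
Year 2: ⌊$203,026 × 125%/5⌋ = $50,756. Book value $152,270.
Year 3: ⌊$152,270 × 125%/5⌋ = $38,067. Book value $114,203.
Year 4: ⌊$114,203 × 125%/5⌋ = $28,550. Book value $85,653.
Year 5 (final): $85,653 − $40,000 = $45,653. Book value $40,000.

$67,675; $50,756; $38,067; $28,550; $45,653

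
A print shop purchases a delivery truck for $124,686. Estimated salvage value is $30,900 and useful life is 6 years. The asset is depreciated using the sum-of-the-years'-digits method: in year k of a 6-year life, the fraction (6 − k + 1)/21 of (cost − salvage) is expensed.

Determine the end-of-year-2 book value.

Depreciable base = $124,686 − $30,900 = $93,786.
Sum of the years' digits = 6+5+4+3+2+1 = 21.
Year 1: $93,786 × 6/21 = $26,796. Book value $97,890.
Year 2: $93,786 × 5/21 = $22,330. Book value $75,560.

$75,560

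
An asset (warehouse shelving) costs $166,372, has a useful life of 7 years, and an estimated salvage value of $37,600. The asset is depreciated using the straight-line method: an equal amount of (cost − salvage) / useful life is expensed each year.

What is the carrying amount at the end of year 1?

$147,976

Depreciable base = $166,372 − $37,600 = $128,772.
Annual expense = $128,772 / 7 = $18,396.
End of year 1: book value $147,976.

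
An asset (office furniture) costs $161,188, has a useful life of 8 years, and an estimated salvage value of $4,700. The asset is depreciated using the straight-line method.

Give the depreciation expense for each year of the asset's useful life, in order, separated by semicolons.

$19,561; $19,561; $19,561; $19,561; $19,561; $19,561; $19,561; $19,561

Depreciable base = $161,188 − $4,700 = $156,488.
Annual expense = $156,488 / 8 = $19,561.
End of year 1: book value $141,627.
End of year 2: book value $122,066.
End of year 3: book value $102,505.
End of year 4: book value $82,944.
End of year 5: book value $63,383.
End of year 6: book value $43,822.
End of year 7: book value $24,261.
End of year 8: book value $4,700.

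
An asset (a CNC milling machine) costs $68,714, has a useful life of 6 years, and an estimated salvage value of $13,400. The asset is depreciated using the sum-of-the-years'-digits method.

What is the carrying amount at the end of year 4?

Depreciable base = $68,714 − $13,400 = $55,314.
Sum of the years' digits = 6+5+4+3+2+1 = 21.
Year 1: $55,314 × 6/21 = $15,804. Book value $52,910.
Year 2: $55,314 × 5/21 = $13,170. Book value $39,740.
Year 3: $55,314 × 4/21 = $10,536. Book value $29,204.
Year 4: $55,314 × 3/21 = $7,902. Book value $21,302.

$21,302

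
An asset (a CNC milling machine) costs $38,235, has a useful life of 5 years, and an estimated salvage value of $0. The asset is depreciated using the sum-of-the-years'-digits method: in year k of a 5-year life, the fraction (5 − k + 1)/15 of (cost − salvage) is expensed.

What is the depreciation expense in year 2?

$10,196

Depreciable base = $38,235 − $0 = $38,235.
Sum of the years' digits = 5+4+3+2+1 = 15.
Year 1: $38,235 × 5/15 = $12,745. Book value $25,490.
Year 2: $38,235 × 4/15 = $10,196. Book value $15,294.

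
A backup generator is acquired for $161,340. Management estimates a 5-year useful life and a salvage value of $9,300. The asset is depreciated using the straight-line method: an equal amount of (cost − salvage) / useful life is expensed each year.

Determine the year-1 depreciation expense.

Depreciable base = $161,340 − $9,300 = $152,040.
Annual expense = $152,040 / 5 = $30,408.

$30,408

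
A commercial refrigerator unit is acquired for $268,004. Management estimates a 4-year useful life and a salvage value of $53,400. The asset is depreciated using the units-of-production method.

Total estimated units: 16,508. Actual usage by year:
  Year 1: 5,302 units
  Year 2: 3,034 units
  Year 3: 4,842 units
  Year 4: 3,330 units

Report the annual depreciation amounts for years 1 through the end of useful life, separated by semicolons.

Depreciable base = $268,004 − $53,400 = $214,604.
Rate = $214,604 / 16,508 units = $13 per unit.
Year 1: 5,302 × $13 = $68,926. Book value $199,078.
Year 2: 3,034 × $13 = $39,442. Book value $159,636.
Year 3: 4,842 × $13 = $62,946. Book value $96,690.
Year 4: 3,330 × $13 = $43,290. Book value $53,400.

$68,926; $39,442; $62,946; $43,290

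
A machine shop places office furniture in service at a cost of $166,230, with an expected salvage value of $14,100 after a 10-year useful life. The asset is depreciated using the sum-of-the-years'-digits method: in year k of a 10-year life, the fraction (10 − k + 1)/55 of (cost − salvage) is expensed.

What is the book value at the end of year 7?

$30,696

Depreciable base = $166,230 − $14,100 = $152,130.
Sum of the years' digits = 10+9+8+7+6+5+4+3+2+1 = 55.
Year 1: $152,130 × 10/55 = $27,660. Book value $138,570.
Year 2: $152,130 × 9/55 = $24,894. Book value $113,676.
Year 3: $152,130 × 8/55 = $22,128. Book value $91,548.
Year 4: $152,130 × 7/55 = $19,362. Book value $72,186.
Year 5: $152,130 × 6/55 = $16,596. Book value $55,590.
Year 6: $152,130 × 5/55 = $13,830. Book value $41,760.
Year 7: $152,130 × 4/55 = $11,064. Book value $30,696.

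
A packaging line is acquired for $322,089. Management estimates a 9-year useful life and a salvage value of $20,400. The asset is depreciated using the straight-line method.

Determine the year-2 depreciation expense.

$33,521

Depreciable base = $322,089 − $20,400 = $301,689.
Annual expense = $301,689 / 9 = $33,521.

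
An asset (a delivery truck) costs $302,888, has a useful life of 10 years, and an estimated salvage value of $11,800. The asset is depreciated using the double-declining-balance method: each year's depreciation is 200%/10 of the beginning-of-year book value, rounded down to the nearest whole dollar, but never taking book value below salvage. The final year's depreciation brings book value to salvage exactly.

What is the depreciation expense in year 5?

Depreciable base = $302,888 − $11,800 = $291,088.
Year 1: ⌊$302,888 × 200%/10⌋ = $60,577. Book value $242,311.
Year 2: ⌊$242,311 × 200%/10⌋ = $48,462. Book value $193,849.
Year 3: ⌊$193,849 × 200%/10⌋ = $38,769. Book value $155,080.
Year 4: ⌊$155,080 × 200%/10⌋ = $31,016. Book value $124,064.
Year 5: ⌊$124,064 × 200%/10⌋ = $24,812. Book value $99,252.

$24,812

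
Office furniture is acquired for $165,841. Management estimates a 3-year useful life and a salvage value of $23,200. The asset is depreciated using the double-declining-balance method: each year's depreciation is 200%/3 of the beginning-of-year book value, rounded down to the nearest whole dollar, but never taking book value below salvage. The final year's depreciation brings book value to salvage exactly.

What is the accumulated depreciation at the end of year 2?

Depreciable base = $165,841 − $23,200 = $142,641.
Year 1: ⌊$165,841 × 200%/3⌋ = $110,560. Book value $55,281.
Year 2: ⌊$55,281 × 200%/3⌋ = $36,854, capped at $32,081. Book value $23,200.
Accumulated through year 2 = $165,841 − $23,200 = $142,641.

$142,641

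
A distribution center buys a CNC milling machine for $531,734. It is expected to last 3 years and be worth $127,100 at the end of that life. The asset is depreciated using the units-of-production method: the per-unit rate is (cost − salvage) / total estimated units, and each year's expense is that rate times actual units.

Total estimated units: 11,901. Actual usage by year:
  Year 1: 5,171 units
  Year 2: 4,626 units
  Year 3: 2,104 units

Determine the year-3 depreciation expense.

$71,536

Depreciable base = $531,734 − $127,100 = $404,634.
Rate = $404,634 / 11,901 units = $34 per unit.
Year 1: 5,171 × $34 = $175,814. Book value $355,920.
Year 2: 4,626 × $34 = $157,284. Book value $198,636.
Year 3: 2,104 × $34 = $71,536. Book value $127,100.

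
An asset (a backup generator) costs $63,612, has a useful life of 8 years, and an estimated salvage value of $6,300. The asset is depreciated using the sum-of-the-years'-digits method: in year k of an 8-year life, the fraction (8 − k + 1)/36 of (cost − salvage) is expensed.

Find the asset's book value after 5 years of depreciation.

Depreciable base = $63,612 − $6,300 = $57,312.
Sum of the years' digits = 8+7+6+5+4+3+2+1 = 36.
Year 1: $57,312 × 8/36 = $12,736. Book value $50,876.
Year 2: $57,312 × 7/36 = $11,144. Book value $39,732.
Year 3: $57,312 × 6/36 = $9,552. Book value $30,180.
Year 4: $57,312 × 5/36 = $7,960. Book value $22,220.
Year 5: $57,312 × 4/36 = $6,368. Book value $15,852.

$15,852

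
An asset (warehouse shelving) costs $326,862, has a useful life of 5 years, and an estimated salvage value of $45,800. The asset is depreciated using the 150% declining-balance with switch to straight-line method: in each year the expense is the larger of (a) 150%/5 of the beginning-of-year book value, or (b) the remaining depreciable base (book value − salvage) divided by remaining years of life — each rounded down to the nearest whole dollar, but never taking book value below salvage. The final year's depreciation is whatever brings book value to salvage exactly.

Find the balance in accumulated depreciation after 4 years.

$248,381

Depreciable base = $326,862 − $45,800 = $281,062.
Year 1: DB = ⌊$326,862 × 150%/5⌋ = $98,058; SL = ⌊$281,062/5⌋ = $56,212 → take DB $98,058. Book value $228,804.
Year 2: DB = ⌊$228,804 × 150%/5⌋ = $68,641; SL = ⌊$183,004/4⌋ = $45,751 → take DB $68,641. Book value $160,163.
Year 3: DB = ⌊$160,163 × 150%/5⌋ = $48,048; SL = ⌊$114,363/3⌋ = $38,121 → take DB $48,048. Book value $112,115.
Year 4: DB = ⌊$112,115 × 150%/5⌋ = $33,634; SL = ⌊$66,315/2⌋ = $33,157 → take DB $33,634. Book value $78,481.
Accumulated through year 4 = $326,862 − $78,481 = $248,381.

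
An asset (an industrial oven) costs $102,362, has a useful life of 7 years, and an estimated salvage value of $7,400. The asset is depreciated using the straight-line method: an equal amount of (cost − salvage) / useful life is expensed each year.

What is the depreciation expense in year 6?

Depreciable base = $102,362 − $7,400 = $94,962.
Annual expense = $94,962 / 7 = $13,566.

$13,566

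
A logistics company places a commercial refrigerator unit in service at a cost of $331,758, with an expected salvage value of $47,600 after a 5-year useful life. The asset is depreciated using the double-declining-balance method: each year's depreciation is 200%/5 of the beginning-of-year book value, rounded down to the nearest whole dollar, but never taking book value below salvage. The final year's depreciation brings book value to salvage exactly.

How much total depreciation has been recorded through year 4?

$284,158

Depreciable base = $331,758 − $47,600 = $284,158.
Year 1: ⌊$331,758 × 200%/5⌋ = $132,703. Book value $199,055.
Year 2: ⌊$199,055 × 200%/5⌋ = $79,622. Book value $119,433.
Year 3: ⌊$119,433 × 200%/5⌋ = $47,773. Book value $71,660.
Year 4: ⌊$71,660 × 200%/5⌋ = $28,664, capped at $24,060. Book value $47,600.
Accumulated through year 4 = $331,758 − $47,600 = $284,158.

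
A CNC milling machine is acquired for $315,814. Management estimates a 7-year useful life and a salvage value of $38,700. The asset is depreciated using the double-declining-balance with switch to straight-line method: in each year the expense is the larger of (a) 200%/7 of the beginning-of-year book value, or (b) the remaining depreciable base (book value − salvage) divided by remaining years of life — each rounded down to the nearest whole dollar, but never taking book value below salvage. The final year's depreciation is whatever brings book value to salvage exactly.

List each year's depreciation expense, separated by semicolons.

$90,232; $64,452; $46,037; $32,883; $23,488; $16,777; $3,245

Depreciable base = $315,814 − $38,700 = $277,114.
Year 1: DB = ⌊$315,814 × 200%/7⌋ = $90,232; SL = ⌊$277,114/7⌋ = $39,587 → take DB $90,232. Book value $225,582.
Year 2: DB = ⌊$225,582 × 200%/7⌋ = $64,452; SL = ⌊$186,882/6⌋ = $31,147 → take DB $64,452. Book value $161,130.
Year 3: DB = ⌊$161,130 × 200%/7⌋ = $46,037; SL = ⌊$122,430/5⌋ = $24,486 → take DB $46,037. Book value $115,093.
Year 4: DB = ⌊$115,093 × 200%/7⌋ = $32,883; SL = ⌊$76,393/4⌋ = $19,098 → take DB $32,883. Book value $82,210.
Year 5: DB = ⌊$82,210 × 200%/7⌋ = $23,488; SL = ⌊$43,510/3⌋ = $14,503 → take DB $23,488. Book value $58,722.
Year 6: DB = ⌊$58,722 × 200%/7⌋ = $16,777; SL = ⌊$20,022/2⌋ = $10,011 → take DB $16,777. Book value $41,945.
Year 7 (final): $41,945 − $38,700 = $3,245. Book value $38,700.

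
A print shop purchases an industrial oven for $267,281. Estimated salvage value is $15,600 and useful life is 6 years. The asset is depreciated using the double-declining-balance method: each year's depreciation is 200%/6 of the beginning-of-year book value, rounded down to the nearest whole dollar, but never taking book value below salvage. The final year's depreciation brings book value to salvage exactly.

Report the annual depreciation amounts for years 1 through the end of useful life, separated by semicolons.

$89,093; $59,396; $39,597; $26,398; $17,599; $19,598

Depreciable base = $267,281 − $15,600 = $251,681.
Year 1: ⌊$267,281 × 200%/6⌋ = $89,093. Book value $178,188.
Year 2: ⌊$178,188 × 200%/6⌋ = $59,396. Book value $118,792.
Year 3: ⌊$118,792 × 200%/6⌋ = $39,597. Book value $79,195.
Year 4: ⌊$79,195 × 200%/6⌋ = $26,398. Book value $52,797.
Year 5: ⌊$52,797 × 200%/6⌋ = $17,599. Book value $35,198.
Year 6 (final): $35,198 − $15,600 = $19,598. Book value $15,600.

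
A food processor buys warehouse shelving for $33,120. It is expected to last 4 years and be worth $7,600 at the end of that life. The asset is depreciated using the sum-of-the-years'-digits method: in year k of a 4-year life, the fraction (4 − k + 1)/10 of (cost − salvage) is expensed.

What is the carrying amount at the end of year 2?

$15,256

Depreciable base = $33,120 − $7,600 = $25,520.
Sum of the years' digits = 4+3+2+1 = 10.
Year 1: $25,520 × 4/10 = $10,208. Book value $22,912.
Year 2: $25,520 × 3/10 = $7,656. Book value $15,256.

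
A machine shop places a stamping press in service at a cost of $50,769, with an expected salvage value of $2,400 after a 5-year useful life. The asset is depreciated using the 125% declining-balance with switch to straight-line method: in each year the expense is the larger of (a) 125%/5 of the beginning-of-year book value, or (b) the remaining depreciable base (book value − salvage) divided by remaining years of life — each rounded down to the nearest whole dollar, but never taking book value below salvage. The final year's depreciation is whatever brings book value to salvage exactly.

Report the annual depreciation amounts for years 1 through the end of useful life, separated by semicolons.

Depreciable base = $50,769 − $2,400 = $48,369.
Year 1: DB = ⌊$50,769 × 125%/5⌋ = $12,692; SL = ⌊$48,369/5⌋ = $9,673 → take DB $12,692. Book value $38,077.
Year 2: DB = ⌊$38,077 × 125%/5⌋ = $9,519; SL = ⌊$35,677/4⌋ = $8,919 → take DB $9,519. Book value $28,558.
Year 3: DB = ⌊$28,558 × 125%/5⌋ = $7,139; SL = ⌊$26,158/3⌋ = $8,719 → take SL $8,719. Book value $19,839.
Year 4: DB = ⌊$19,839 × 125%/5⌋ = $4,959; SL = ⌊$17,439/2⌋ = $8,719 → take SL $8,719. Book value $11,120.
Year 5 (final): $11,120 − $2,400 = $8,720. Book value $2,400.

$12,692; $9,519; $8,719; $8,719; $8,720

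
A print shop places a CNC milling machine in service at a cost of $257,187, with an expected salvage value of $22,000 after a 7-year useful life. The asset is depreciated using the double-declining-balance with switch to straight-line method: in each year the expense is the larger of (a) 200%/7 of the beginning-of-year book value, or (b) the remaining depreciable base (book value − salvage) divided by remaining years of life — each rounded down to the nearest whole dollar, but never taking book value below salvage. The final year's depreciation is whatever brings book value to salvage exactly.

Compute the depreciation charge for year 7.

Depreciable base = $257,187 − $22,000 = $235,187.
Year 1: DB = ⌊$257,187 × 200%/7⌋ = $73,482; SL = ⌊$235,187/7⌋ = $33,598 → take DB $73,482. Book value $183,705.
Year 2: DB = ⌊$183,705 × 200%/7⌋ = $52,487; SL = ⌊$161,705/6⌋ = $26,950 → take DB $52,487. Book value $131,218.
Year 3: DB = ⌊$131,218 × 200%/7⌋ = $37,490; SL = ⌊$109,218/5⌋ = $21,843 → take DB $37,490. Book value $93,728.
Year 4: DB = ⌊$93,728 × 200%/7⌋ = $26,779; SL = ⌊$71,728/4⌋ = $17,932 → take DB $26,779. Book value $66,949.
Year 5: DB = ⌊$66,949 × 200%/7⌋ = $19,128; SL = ⌊$44,949/3⌋ = $14,983 → take DB $19,128. Book value $47,821.
Year 6: DB = ⌊$47,821 × 200%/7⌋ = $13,663; SL = ⌊$25,821/2⌋ = $12,910 → take DB $13,663. Book value $34,158.
Year 7 (final): $34,158 − $22,000 = $12,158. Book value $22,000.

$12,158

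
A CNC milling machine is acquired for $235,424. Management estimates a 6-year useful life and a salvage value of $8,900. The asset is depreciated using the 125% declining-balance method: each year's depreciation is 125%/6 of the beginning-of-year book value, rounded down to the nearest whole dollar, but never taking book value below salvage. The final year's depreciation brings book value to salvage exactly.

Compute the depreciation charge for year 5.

Depreciable base = $235,424 − $8,900 = $226,524.
Year 1: ⌊$235,424 × 125%/6⌋ = $49,046. Book value $186,378.
Year 2: ⌊$186,378 × 125%/6⌋ = $38,828. Book value $147,550.
Year 3: ⌊$147,550 × 125%/6⌋ = $30,739. Book value $116,811.
Year 4: ⌊$116,811 × 125%/6⌋ = $24,335. Book value $92,476.
Year 5: ⌊$92,476 × 125%/6⌋ = $19,265. Book value $73,211.

$19,265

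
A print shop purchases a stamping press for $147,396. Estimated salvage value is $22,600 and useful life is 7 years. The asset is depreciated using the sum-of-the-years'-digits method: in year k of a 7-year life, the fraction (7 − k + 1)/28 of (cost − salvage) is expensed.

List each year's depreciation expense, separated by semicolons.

$31,199; $26,742; $22,285; $17,828; $13,371; $8,914; $4,457

Depreciable base = $147,396 − $22,600 = $124,796.
Sum of the years' digits = 7+6+5+4+3+2+1 = 28.
Year 1: $124,796 × 7/28 = $31,199. Book value $116,197.
Year 2: $124,796 × 6/28 = $26,742. Book value $89,455.
Year 3: $124,796 × 5/28 = $22,285. Book value $67,170.
Year 4: $124,796 × 4/28 = $17,828. Book value $49,342.
Year 5: $124,796 × 3/28 = $13,371. Book value $35,971.
Year 6: $124,796 × 2/28 = $8,914. Book value $27,057.
Year 7: $124,796 × 1/28 = $4,457. Book value $22,600.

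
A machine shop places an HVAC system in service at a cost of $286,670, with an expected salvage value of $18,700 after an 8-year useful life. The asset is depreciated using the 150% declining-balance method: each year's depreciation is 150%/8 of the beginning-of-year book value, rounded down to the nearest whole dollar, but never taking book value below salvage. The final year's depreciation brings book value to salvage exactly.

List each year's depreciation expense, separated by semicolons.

$53,750; $43,672; $35,484; $28,830; $23,425; $19,032; $15,464; $48,313

Depreciable base = $286,670 − $18,700 = $267,970.
Year 1: ⌊$286,670 × 150%/8⌋ = $53,750. Book value $232,920.
Year 2: ⌊$232,920 × 150%/8⌋ = $43,672. Book value $189,248.
Year 3: ⌊$189,248 × 150%/8⌋ = $35,484. Book value $153,764.
Year 4: ⌊$153,764 × 150%/8⌋ = $28,830. Book value $124,934.
Year 5: ⌊$124,934 × 150%/8⌋ = $23,425. Book value $101,509.
Year 6: ⌊$101,509 × 150%/8⌋ = $19,032. Book value $82,477.
Year 7: ⌊$82,477 × 150%/8⌋ = $15,464. Book value $67,013.
Year 8 (final): $67,013 − $18,700 = $48,313. Book value $18,700.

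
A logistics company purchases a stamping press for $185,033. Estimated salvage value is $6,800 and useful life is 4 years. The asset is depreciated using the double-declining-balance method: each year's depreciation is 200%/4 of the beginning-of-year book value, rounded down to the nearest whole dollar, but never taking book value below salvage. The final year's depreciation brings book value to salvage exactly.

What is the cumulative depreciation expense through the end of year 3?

Depreciable base = $185,033 − $6,800 = $178,233.
Year 1: ⌊$185,033 × 200%/4⌋ = $92,516. Book value $92,517.
Year 2: ⌊$92,517 × 200%/4⌋ = $46,258. Book value $46,259.
Year 3: ⌊$46,259 × 200%/4⌋ = $23,129. Book value $23,130.
Accumulated through year 3 = $185,033 − $23,130 = $161,903.

$161,903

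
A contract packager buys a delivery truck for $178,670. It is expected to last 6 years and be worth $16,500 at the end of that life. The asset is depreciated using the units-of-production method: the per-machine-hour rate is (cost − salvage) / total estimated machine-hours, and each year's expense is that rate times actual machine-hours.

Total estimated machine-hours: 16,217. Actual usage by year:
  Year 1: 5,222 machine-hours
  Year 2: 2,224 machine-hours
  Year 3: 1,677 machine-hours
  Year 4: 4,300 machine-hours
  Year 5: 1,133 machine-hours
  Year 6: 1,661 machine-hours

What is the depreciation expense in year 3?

Depreciable base = $178,670 − $16,500 = $162,170.
Rate = $162,170 / 16,217 machine-hours = $10 per machine-hour.
Year 1: 5,222 × $10 = $52,220. Book value $126,450.
Year 2: 2,224 × $10 = $22,240. Book value $104,210.
Year 3: 1,677 × $10 = $16,770. Book value $87,440.

$16,770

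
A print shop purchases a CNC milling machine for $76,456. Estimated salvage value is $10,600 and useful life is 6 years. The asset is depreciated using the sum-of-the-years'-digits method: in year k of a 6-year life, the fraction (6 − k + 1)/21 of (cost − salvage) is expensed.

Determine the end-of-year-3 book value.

Depreciable base = $76,456 − $10,600 = $65,856.
Sum of the years' digits = 6+5+4+3+2+1 = 21.
Year 1: $65,856 × 6/21 = $18,816. Book value $57,640.
Year 2: $65,856 × 5/21 = $15,680. Book value $41,960.
Year 3: $65,856 × 4/21 = $12,544. Book value $29,416.

$29,416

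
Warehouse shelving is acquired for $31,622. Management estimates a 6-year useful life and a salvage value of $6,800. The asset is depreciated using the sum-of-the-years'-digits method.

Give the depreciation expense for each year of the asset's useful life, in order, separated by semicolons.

$7,092; $5,910; $4,728; $3,546; $2,364; $1,182

Depreciable base = $31,622 − $6,800 = $24,822.
Sum of the years' digits = 6+5+4+3+2+1 = 21.
Year 1: $24,822 × 6/21 = $7,092. Book value $24,530.
Year 2: $24,822 × 5/21 = $5,910. Book value $18,620.
Year 3: $24,822 × 4/21 = $4,728. Book value $13,892.
Year 4: $24,822 × 3/21 = $3,546. Book value $10,346.
Year 5: $24,822 × 2/21 = $2,364. Book value $7,982.
Year 6: $24,822 × 1/21 = $1,182. Book value $6,800.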